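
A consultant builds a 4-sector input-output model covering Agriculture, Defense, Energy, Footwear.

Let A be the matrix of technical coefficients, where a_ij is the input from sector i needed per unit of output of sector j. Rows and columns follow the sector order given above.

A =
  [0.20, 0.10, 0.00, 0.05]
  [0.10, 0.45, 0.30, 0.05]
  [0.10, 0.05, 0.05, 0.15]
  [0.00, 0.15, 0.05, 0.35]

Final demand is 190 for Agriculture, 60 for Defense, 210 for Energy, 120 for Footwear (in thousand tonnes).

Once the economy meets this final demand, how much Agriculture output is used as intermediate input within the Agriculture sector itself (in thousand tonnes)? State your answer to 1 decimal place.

I − A =
  [   0.80    -0.10     0.00    -0.05]
  [  -0.10     0.55    -0.30    -0.05]
  [  -0.10    -0.05     0.95    -0.15]
  [   0.00    -0.15    -0.05     0.65]
Compute the cofactors C_ij = (−1)^(i+j)·(3×3 minor ij) of I−A; the adjugate is their transpose:
adj(I−A) = Cᵀ =
  [ 0.311750   0.068250   0.023375   0.034625]
  [ 0.080750   0.487750   0.158250   0.080250]
  [ 0.040500   0.051250   0.272750   0.070000]
  [ 0.021750   0.116500   0.057500   0.393500]
det(I−A) = Σ_j (I−A)_1j·C_1j = (0.80)(0.311750) + (-0.10)(0.080750) + (0.00)(0.040500) + (-0.05)(0.021750) = 0.2402375
(I − A)⁻¹ = adj(I−A) / det(I−A) ≈
  [   1.2977     0.2841     0.0973     0.1441]
  [   0.3361     2.0303     0.6587     0.3340]
  [   0.1686     0.2133     1.1353     0.2914]
  [   0.0905     0.4849     0.2393     1.6380]
First solve x = (I − A)⁻¹ d = adj(I−A)·d / det(I−A); in particular x_1 = (0.311750·190 + 0.068250·60 + 0.023375·210 + 0.034625·120) / 0.2402375 = 72.39125 / 0.2402375 ≈ 301.332.
Intermediate flow from 1 to 1: z_11 = a_11 · x_1 = 0.20 × 72.39125 / 0.2402375 = 14.47825 / 0.2402375 ≈ 60.3.

z_11 = 60.3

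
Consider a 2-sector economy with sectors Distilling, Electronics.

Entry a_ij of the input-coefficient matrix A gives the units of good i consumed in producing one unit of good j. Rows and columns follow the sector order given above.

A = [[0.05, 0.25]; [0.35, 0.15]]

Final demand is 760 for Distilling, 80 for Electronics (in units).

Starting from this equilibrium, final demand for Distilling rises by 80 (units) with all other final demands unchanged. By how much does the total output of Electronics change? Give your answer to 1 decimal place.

I − A =
  [   0.95    -0.25]
  [  -0.35     0.85]
det(I−A) = (0.95)(0.85) − (-0.25)(-0.35) = 0.7200
adj(I−A) = [[0.85, 0.25], [0.35, 0.95]]
(I − A)⁻¹ = adj(I−A) / det(I−A) ≈
  [   1.1806     0.3472]
  [   0.4861     1.3194]
Δx = (I − A)⁻¹ Δd with Δd having +80 in the Distilling component and 0 elsewhere.
So Δx_E = L_ED · (+80), where L_ED = adj(I−A)_ED / det(I−A) = 0.35 / 0.7200.
Δx_E = 0.35 × (+80) / 0.7200 = 28.00 / 0.7200 ≈ 38.9.

Δx_E = 38.9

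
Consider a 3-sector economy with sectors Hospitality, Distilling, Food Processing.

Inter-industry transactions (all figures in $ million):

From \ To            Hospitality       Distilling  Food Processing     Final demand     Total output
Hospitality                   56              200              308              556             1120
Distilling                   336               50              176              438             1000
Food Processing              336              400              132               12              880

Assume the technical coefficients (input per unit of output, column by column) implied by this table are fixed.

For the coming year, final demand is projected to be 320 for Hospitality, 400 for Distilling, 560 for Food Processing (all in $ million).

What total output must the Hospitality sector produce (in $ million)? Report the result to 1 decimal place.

x_H = 1162.5

Technical coefficients a_ij = z_ij / X_j:
  a_HH = 56/1120 = 0.05, a_DH = 336/1120 = 0.30, a_FH = 336/1120 = 0.30
  a_HD = 200/1000 = 0.20, a_DD = 50/1000 = 0.05, a_FD = 400/1000 = 0.40
  a_HF = 308/880 = 0.35, a_DF = 176/880 = 0.20, a_FF = 132/880 = 0.15
I − A =
  [   0.95    -0.20    -0.35]
  [  -0.30     0.95    -0.20]
  [  -0.30    -0.40     0.85]
Cofactors of I−A, C_ij = (−1)^(i+j)·(minor ij) (rows/columns in the sector order above):
  C_11 = (0.95)(0.85) − (-0.20)(-0.40) = 0.7275
  C_12 = −[(-0.30)(0.85) − (-0.20)(-0.30)] = 0.3150
  C_13 = (-0.30)(-0.40) − (0.95)(-0.30) = 0.4050
  C_21 = −[(-0.20)(0.85) − (-0.35)(-0.40)] = 0.3100
  C_22 = (0.95)(0.85) − (-0.35)(-0.30) = 0.7025
  C_23 = −[(0.95)(-0.40) − (-0.20)(-0.30)] = 0.4400
  C_31 = (-0.20)(-0.20) − (-0.35)(0.95) = 0.3725
  C_32 = −[(0.95)(-0.20) − (-0.35)(-0.30)] = 0.2950
  C_33 = (0.95)(0.95) − (-0.20)(-0.30) = 0.8425
det(I−A) = Σ_j (I−A)_1j·C_1j = (0.95)(0.7275) + (-0.20)(0.3150) + (-0.35)(0.4050) = 0.486375
adj(I−A) = Cᵀ =
  [ 0.7275   0.3100   0.3725]
  [ 0.3150   0.7025   0.2950]
  [ 0.4050   0.4400   0.8425]
(I − A)⁻¹ = adj(I−A) / det(I−A) ≈
  [   1.4958     0.6374     0.7659]
  [   0.6476     1.4444     0.6065]
  [   0.8327     0.9047     1.7322]
x = (I − A)⁻¹ d = adj(I−A)·d / det(I−A), with det(I−A) = 0.486375:
  x_H = (0.7275·320 + 0.3100·400 + 0.3725·560) / 0.486375 = 565.40 / 0.486375 ≈ 1162.5
  x_D = (0.3150·320 + 0.7025·400 + 0.2950·560) / 0.486375 = 547.00 / 0.486375 ≈ 1124.6
  x_F = (0.4050·320 + 0.4400·400 + 0.8425·560) / 0.486375 = 777.40 / 0.486375 ≈ 1598.4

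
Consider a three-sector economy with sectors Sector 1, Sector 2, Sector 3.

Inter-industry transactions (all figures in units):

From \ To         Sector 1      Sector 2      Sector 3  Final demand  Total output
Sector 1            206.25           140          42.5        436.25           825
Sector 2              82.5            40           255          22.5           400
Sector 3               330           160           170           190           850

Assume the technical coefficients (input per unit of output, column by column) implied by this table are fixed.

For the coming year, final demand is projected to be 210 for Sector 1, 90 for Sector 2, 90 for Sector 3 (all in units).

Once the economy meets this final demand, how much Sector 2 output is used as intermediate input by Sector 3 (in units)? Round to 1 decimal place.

Technical coefficients a_ij = z_ij / X_j:
  a_11 = 206.25/825 = 0.25, a_21 = 82.5/825 = 0.10, a_31 = 330/825 = 0.40
  a_12 = 140/400 = 0.35, a_22 = 40/400 = 0.10, a_32 = 160/400 = 0.40
  a_13 = 42.5/850 = 0.05, a_23 = 255/850 = 0.30, a_33 = 170/850 = 0.20
I − A =
  [   0.75    -0.35    -0.05]
  [  -0.10     0.90    -0.30]
  [  -0.40    -0.40     0.80]
Cofactors of I−A, C_ij = (−1)^(i+j)·(minor ij) (rows/columns in the sector order above):
  C_11 = (0.90)(0.80) − (-0.30)(-0.40) = 0.6000
  C_12 = −[(-0.10)(0.80) − (-0.30)(-0.40)] = 0.2000
  C_13 = (-0.10)(-0.40) − (0.90)(-0.40) = 0.4000
  C_21 = −[(-0.35)(0.80) − (-0.05)(-0.40)] = 0.3000
  C_22 = (0.75)(0.80) − (-0.05)(-0.40) = 0.5800
  C_23 = −[(0.75)(-0.40) − (-0.35)(-0.40)] = 0.4400
  C_31 = (-0.35)(-0.30) − (-0.05)(0.90) = 0.1500
  C_32 = −[(0.75)(-0.30) − (-0.05)(-0.10)] = 0.2300
  C_33 = (0.75)(0.90) − (-0.35)(-0.10) = 0.6400
det(I−A) = Σ_j (I−A)_1j·C_1j = (0.75)(0.6000) + (-0.35)(0.2000) + (-0.05)(0.4000) = 0.3600
adj(I−A) = Cᵀ =
  [ 0.6000   0.3000   0.1500]
  [ 0.2000   0.5800   0.2300]
  [ 0.4000   0.4400   0.6400]
(I − A)⁻¹ = adj(I−A) / det(I−A) ≈
  [   1.6667     0.8333     0.4167]
  [   0.5556     1.6111     0.6389]
  [   1.1111     1.2222     1.7778]
First solve x = (I − A)⁻¹ d = adj(I−A)·d / det(I−A); in particular x_3 = (0.4000·210 + 0.4400·90 + 0.6400·90) / 0.3600 = 181.20 / 0.3600 ≈ 503.333.
Intermediate flow from 2 to 3: z_23 = a_23 · x_3 = 0.30 × 181.20 / 0.3600 = 54.36 / 0.3600 = 151.0.

z_23 = 151.0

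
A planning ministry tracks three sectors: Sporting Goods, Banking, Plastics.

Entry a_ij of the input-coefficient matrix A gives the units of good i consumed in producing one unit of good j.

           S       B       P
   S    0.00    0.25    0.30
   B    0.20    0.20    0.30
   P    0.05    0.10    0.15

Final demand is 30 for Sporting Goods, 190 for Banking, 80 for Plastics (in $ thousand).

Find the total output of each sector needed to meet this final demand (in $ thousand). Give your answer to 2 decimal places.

I − A =
  [   1.00    -0.25    -0.30]
  [  -0.20     0.80    -0.30]
  [  -0.05    -0.10     0.85]
Cofactors of I−A, C_ij = (−1)^(i+j)·(minor ij) (rows/columns in the sector order above):
  C_11 = (0.80)(0.85) − (-0.30)(-0.10) = 0.6500
  C_12 = −[(-0.20)(0.85) − (-0.30)(-0.05)] = 0.1850
  C_13 = (-0.20)(-0.10) − (0.80)(-0.05) = 0.0600
  C_21 = −[(-0.25)(0.85) − (-0.30)(-0.10)] = 0.2425
  C_22 = (1.00)(0.85) − (-0.30)(-0.05) = 0.8350
  C_23 = −[(1.00)(-0.10) − (-0.25)(-0.05)] = 0.1125
  C_31 = (-0.25)(-0.30) − (-0.30)(0.80) = 0.3150
  C_32 = −[(1.00)(-0.30) − (-0.30)(-0.20)] = 0.3600
  C_33 = (1.00)(0.80) − (-0.25)(-0.20) = 0.7500
det(I−A) = Σ_j (I−A)_1j·C_1j = (1.00)(0.6500) + (-0.25)(0.1850) + (-0.30)(0.0600) = 0.58575
adj(I−A) = Cᵀ =
  [ 0.6500   0.2425   0.3150]
  [ 0.1850   0.8350   0.3600]
  [ 0.0600   0.1125   0.7500]
(I − A)⁻¹ = adj(I−A) / det(I−A) ≈
  [   1.1097     0.4140     0.5378]
  [   0.3158     1.4255     0.6146]
  [   0.1024     0.1921     1.2804]
x = (I − A)⁻¹ d = adj(I−A)·d / det(I−A), with det(I−A) = 0.58575:
  x_S = (0.6500·30 + 0.2425·190 + 0.3150·80) / 0.58575 = 90.775 / 0.58575 ≈ 154.97
  x_B = (0.1850·30 + 0.8350·190 + 0.3600·80) / 0.58575 = 193.00 / 0.58575 ≈ 329.49
  x_P = (0.0600·30 + 0.1125·190 + 0.7500·80) / 0.58575 = 83.175 / 0.58575 ≈ 142.00

x_S = 154.97, x_B = 329.49, x_P = 142.00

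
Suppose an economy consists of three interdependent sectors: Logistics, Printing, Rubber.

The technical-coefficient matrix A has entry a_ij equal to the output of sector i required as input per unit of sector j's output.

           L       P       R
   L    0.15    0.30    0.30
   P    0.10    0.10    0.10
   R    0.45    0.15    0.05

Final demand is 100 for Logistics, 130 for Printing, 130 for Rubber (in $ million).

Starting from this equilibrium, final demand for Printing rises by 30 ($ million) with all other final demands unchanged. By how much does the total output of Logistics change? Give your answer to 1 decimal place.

I − A =
  [   0.85    -0.30    -0.30]
  [  -0.10     0.90    -0.10]
  [  -0.45    -0.15     0.95]
Cofactors of I−A, C_ij = (−1)^(i+j)·(minor ij) (rows/columns in the sector order above):
  C_11 = (0.90)(0.95) − (-0.10)(-0.15) = 0.8400
  C_12 = −[(-0.10)(0.95) − (-0.10)(-0.45)] = 0.1400
  C_13 = (-0.10)(-0.15) − (0.90)(-0.45) = 0.4200
  C_21 = −[(-0.30)(0.95) − (-0.30)(-0.15)] = 0.3300
  C_22 = (0.85)(0.95) − (-0.30)(-0.45) = 0.6725
  C_23 = −[(0.85)(-0.15) − (-0.30)(-0.45)] = 0.2625
  C_31 = (-0.30)(-0.10) − (-0.30)(0.90) = 0.3000
  C_32 = −[(0.85)(-0.10) − (-0.30)(-0.10)] = 0.1150
  C_33 = (0.85)(0.90) − (-0.30)(-0.10) = 0.7350
det(I−A) = Σ_j (I−A)_1j·C_1j = (0.85)(0.8400) + (-0.30)(0.1400) + (-0.30)(0.4200) = 0.5460
adj(I−A) = Cᵀ =
  [ 0.8400   0.3300   0.3000]
  [ 0.1400   0.6725   0.1150]
  [ 0.4200   0.2625   0.7350]
(I − A)⁻¹ = adj(I−A) / det(I−A) ≈
  [   1.5385     0.6044     0.5495]
  [   0.2564     1.2317     0.2106]
  [   0.7692     0.4808     1.3462]
Δx = (I − A)⁻¹ Δd with Δd having +30 in the Printing component and 0 elsewhere.
So Δx_L = L_LP · (+30), where L_LP = adj(I−A)_LP / det(I−A) = 0.3300 / 0.5460.
Δx_L = 0.3300 × (+30) / 0.5460 = 9.90 / 0.5460 ≈ 18.1.

Δx_L = 18.1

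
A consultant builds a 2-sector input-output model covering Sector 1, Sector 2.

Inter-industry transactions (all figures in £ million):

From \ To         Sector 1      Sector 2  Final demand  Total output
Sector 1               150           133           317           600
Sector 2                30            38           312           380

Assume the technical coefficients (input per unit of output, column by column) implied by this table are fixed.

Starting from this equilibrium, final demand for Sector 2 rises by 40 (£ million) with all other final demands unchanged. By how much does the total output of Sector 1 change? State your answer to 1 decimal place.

Δx_1 = 21.3

Technical coefficients a_ij = z_ij / X_j:
  a_11 = 150/600 = 0.25, a_21 = 30/600 = 0.05
  a_12 = 133/380 = 0.35, a_22 = 38/380 = 0.10
I − A =
  [   0.75    -0.35]
  [  -0.05     0.90]
det(I−A) = (0.75)(0.90) − (-0.35)(-0.05) = 0.6575
adj(I−A) = [[0.90, 0.35], [0.05, 0.75]]
(I − A)⁻¹ = adj(I−A) / det(I−A) ≈
  [   1.3688     0.5323]
  [   0.0760     1.1407]
Δx = (I − A)⁻¹ Δd with Δd having +40 in the Sector 2 component and 0 elsewhere.
So Δx_1 = L_12 · (+40), where L_12 = adj(I−A)_12 / det(I−A) = 0.35 / 0.6575.
Δx_1 = 0.35 × (+40) / 0.6575 = 14.00 / 0.6575 ≈ 21.3.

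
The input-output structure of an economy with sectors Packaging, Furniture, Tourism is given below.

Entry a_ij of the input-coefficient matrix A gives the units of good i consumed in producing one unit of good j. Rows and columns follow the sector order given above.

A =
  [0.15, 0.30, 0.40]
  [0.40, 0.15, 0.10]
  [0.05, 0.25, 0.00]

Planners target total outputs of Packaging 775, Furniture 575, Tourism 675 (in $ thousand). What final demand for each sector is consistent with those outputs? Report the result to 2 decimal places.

d_1 = 216.25, d_2 = 111.25, d_3 = 492.50

I − A =
  [   0.85    -0.30    -0.40]
  [  -0.40     0.85    -0.10]
  [  -0.05    -0.25     1.00]
d = (I − A) x:
  d_1 = (+0.85)·775 + (-0.30)·575 + (-0.40)·675 = 216.25
  d_2 = (-0.40)·775 + (+0.85)·575 + (-0.10)·675 = 111.25
  d_3 = (-0.05)·775 + (-0.25)·575 + (+1.00)·675 = 492.50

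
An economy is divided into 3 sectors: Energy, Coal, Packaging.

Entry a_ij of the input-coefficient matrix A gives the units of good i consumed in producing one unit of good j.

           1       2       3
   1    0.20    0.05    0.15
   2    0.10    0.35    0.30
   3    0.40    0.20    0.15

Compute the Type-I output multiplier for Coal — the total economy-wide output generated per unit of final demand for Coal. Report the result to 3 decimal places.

m_2 = 2.553

I − A =
  [   0.80    -0.05    -0.15]
  [  -0.10     0.65    -0.30]
  [  -0.40    -0.20     0.85]
Cofactors of I−A, C_ij = (−1)^(i+j)·(minor ij) (rows/columns in the sector order above):
  C_11 = (0.65)(0.85) − (-0.30)(-0.20) = 0.4925
  C_12 = −[(-0.10)(0.85) − (-0.30)(-0.40)] = 0.2050
  C_13 = (-0.10)(-0.20) − (0.65)(-0.40) = 0.2800
  C_21 = −[(-0.05)(0.85) − (-0.15)(-0.20)] = 0.0725
  C_22 = (0.80)(0.85) − (-0.15)(-0.40) = 0.6200
  C_23 = −[(0.80)(-0.20) − (-0.05)(-0.40)] = 0.1800
  C_31 = (-0.05)(-0.30) − (-0.15)(0.65) = 0.1125
  C_32 = −[(0.80)(-0.30) − (-0.15)(-0.10)] = 0.2550
  C_33 = (0.80)(0.65) − (-0.05)(-0.10) = 0.5150
det(I−A) = Σ_j (I−A)_1j·C_1j = (0.80)(0.4925) + (-0.05)(0.2050) + (-0.15)(0.2800) = 0.34175
adj(I−A) = Cᵀ =
  [ 0.4925   0.0725   0.1125]
  [ 0.2050   0.6200   0.2550]
  [ 0.2800   0.1800   0.5150]
(I − A)⁻¹ = adj(I−A) / det(I−A) ≈
  [   1.4411     0.2121     0.3292]
  [   0.5999     1.8142     0.7462]
  [   0.8193     0.5267     1.5069]
The output multiplier for sector j is the column-j sum of the Leontief inverse (I − A)⁻¹ = adj(I−A) / det(I−A).
Column 2 of adj(I−A): (0.0725, 0.6200, 0.1800); det(I−A) = 0.34175.
m_2 = (0.0725 + 0.6200 + 0.1800) / 0.34175 = 0.8725 / 0.34175 ≈ 2.553.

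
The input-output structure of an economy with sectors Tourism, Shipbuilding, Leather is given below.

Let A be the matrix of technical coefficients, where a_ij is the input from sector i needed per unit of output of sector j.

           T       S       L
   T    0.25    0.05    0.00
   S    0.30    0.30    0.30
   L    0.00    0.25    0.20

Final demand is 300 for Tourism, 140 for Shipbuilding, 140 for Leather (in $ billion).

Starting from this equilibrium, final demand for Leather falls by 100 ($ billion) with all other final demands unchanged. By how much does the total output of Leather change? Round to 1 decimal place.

Δx_L = -145.0

I − A =
  [   0.75    -0.05     0.00]
  [  -0.30     0.70    -0.30]
  [   0.00    -0.25     0.80]
Cofactors of I−A, C_ij = (−1)^(i+j)·(minor ij) (rows/columns in the sector order above):
  C_11 = (0.70)(0.80) − (-0.30)(-0.25) = 0.4850
  C_12 = −[(-0.30)(0.80) − (-0.30)(0.00)] = 0.2400
  C_13 = (-0.30)(-0.25) − (0.70)(0.00) = 0.0750
  C_21 = −[(-0.05)(0.80) − (0.00)(-0.25)] = 0.0400
  C_22 = (0.75)(0.80) − (0.00)(0.00) = 0.6000
  C_23 = −[(0.75)(-0.25) − (-0.05)(0.00)] = 0.1875
  C_31 = (-0.05)(-0.30) − (0.00)(0.70) = 0.0150
  C_32 = −[(0.75)(-0.30) − (0.00)(-0.30)] = 0.2250
  C_33 = (0.75)(0.70) − (-0.05)(-0.30) = 0.5100
det(I−A) = Σ_j (I−A)_1j·C_1j = (0.75)(0.4850) + (-0.05)(0.2400) + (0.00)(0.0750) = 0.35175
adj(I−A) = Cᵀ =
  [ 0.4850   0.0400   0.0150]
  [ 0.2400   0.6000   0.2250]
  [ 0.0750   0.1875   0.5100]
(I − A)⁻¹ = adj(I−A) / det(I−A) ≈
  [   1.3788     0.1137     0.0426]
  [   0.6823     1.7058     0.6397]
  [   0.2132     0.5330     1.4499]
Δx = (I − A)⁻¹ Δd with Δd having -100 in the Leather component and 0 elsewhere.
So Δx_L = L_LL · (-100), where L_LL = adj(I−A)_LL / det(I−A) = 0.5100 / 0.35175.
Δx_L = 0.5100 × (-100) / 0.35175 = -51.00 / 0.35175 ≈ -145.0.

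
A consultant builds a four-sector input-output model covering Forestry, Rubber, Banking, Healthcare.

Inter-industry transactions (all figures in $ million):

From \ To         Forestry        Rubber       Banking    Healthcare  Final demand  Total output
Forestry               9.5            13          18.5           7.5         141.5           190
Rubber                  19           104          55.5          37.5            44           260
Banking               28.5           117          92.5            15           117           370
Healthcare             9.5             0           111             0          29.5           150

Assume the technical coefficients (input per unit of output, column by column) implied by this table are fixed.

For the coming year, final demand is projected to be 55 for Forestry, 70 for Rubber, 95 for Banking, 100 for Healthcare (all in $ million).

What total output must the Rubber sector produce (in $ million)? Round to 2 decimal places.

Technical coefficients a_ij = z_ij / X_j:
  a_FF = 9.5/190 = 0.05, a_RF = 19/190 = 0.10, a_BF = 28.5/190 = 0.15, a_HF = 9.5/190 = 0.05
  a_FR = 13/260 = 0.05, a_RR = 104/260 = 0.40, a_BR = 117/260 = 0.45, a_HR = 0/260 = 0.00
  a_FB = 18.5/370 = 0.05, a_RB = 55.5/370 = 0.15, a_BB = 92.5/370 = 0.25, a_HB = 111/370 = 0.30
  a_FH = 7.5/150 = 0.05, a_RH = 37.5/150 = 0.25, a_BH = 15/150 = 0.10, a_HH = 0/150 = 0.00
I − A =
  [   0.95    -0.05    -0.05    -0.05]
  [  -0.10     0.60    -0.15    -0.25]
  [  -0.15    -0.45     0.75    -0.10]
  [  -0.05     0.00    -0.30     1.00]
Compute the cofactors C_ij = (−1)^(i+j)·(3×3 minor ij) of I−A; the adjugate is their transpose:
adj(I−A) = Cᵀ =
  [ 0.330750   0.065250   0.050250   0.037875]
  [ 0.115875   0.672125   0.220500   0.195875]
  [ 0.143625   0.434125   0.562875   0.172000]
  [ 0.059625   0.133500   0.171375   0.351750]
det(I−A) = Σ_j (I−A)_1j·C_1j = (0.95)(0.330750) + (-0.05)(0.115875) + (-0.05)(0.143625) + (-0.05)(0.059625) = 0.29825625
(I − A)⁻¹ = adj(I−A) / det(I−A) ≈
  [   1.1089     0.2188     0.1685     0.1270]
  [   0.3885     2.2535     0.7393     0.6567]
  [   0.4815     1.4555     1.8872     0.5767]
  [   0.1999     0.4476     0.5746     1.1794]
x = (I − A)⁻¹ d = adj(I−A)·d / det(I−A), with det(I−A) = 0.29825625:
  x_F = (0.330750·55 + 0.065250·70 + 0.050250·95 + 0.037875·100) / 0.29825625 = 31.32 / 0.29825625 ≈ 105.01
  x_R = (0.115875·55 + 0.672125·70 + 0.220500·95 + 0.195875·100) / 0.29825625 = 93.956875 / 0.29825625 ≈ 315.02
  x_B = (0.143625·55 + 0.434125·70 + 0.562875·95 + 0.172000·100) / 0.29825625 = 108.96125 / 0.29825625 ≈ 365.33
  x_H = (0.059625·55 + 0.133500·70 + 0.171375·95 + 0.351750·100) / 0.29825625 = 64.08 / 0.29825625 ≈ 214.85

x_R = 315.02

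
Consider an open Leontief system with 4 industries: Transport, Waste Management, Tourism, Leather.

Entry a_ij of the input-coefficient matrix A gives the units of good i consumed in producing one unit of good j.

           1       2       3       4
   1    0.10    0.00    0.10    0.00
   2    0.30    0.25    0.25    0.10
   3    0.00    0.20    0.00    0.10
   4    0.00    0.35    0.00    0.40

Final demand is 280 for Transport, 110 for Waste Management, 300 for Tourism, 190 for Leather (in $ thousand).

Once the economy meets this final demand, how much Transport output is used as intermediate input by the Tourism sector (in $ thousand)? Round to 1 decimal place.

z_13 = 46.9

I − A =
  [   0.90     0.00    -0.10     0.00]
  [  -0.30     0.75    -0.25    -0.10]
  [   0.00    -0.20     1.00    -0.10]
  [   0.00    -0.35     0.00     0.60]
Compute the cofactors C_ij = (−1)^(i+j)·(3×3 minor ij) of I−A; the adjugate is their transpose:
adj(I−A) = Cᵀ =
  [ 0.37625   0.01550   0.04150   0.00950]
  [ 0.18000   0.54000   0.15300   0.11550]
  [ 0.04650   0.13950   0.37350   0.08550]
  [ 0.10500   0.31500   0.08925   0.62400]
det(I−A) = Σ_j (I−A)_1j·C_1j = (0.90)(0.37625) + (0.00)(0.18000) + (-0.10)(0.04650) + (0.00)(0.10500) = 0.333975
(I − A)⁻¹ = adj(I−A) / det(I−A) ≈
  [   1.1266     0.0464     0.1243     0.0284]
  [   0.5390     1.6169     0.4581     0.3458]
  [   0.1392     0.4177     1.1183     0.2560]
  [   0.3144     0.9432     0.2672     1.8684]
First solve x = (I − A)⁻¹ d = adj(I−A)·d / det(I−A); in particular x_3 = (0.04650·280 + 0.13950·110 + 0.37350·300 + 0.08550·190) / 0.333975 = 156.66 / 0.333975 ≈ 469.077.
Intermediate flow from 1 to 3: z_13 = a_13 · x_3 = 0.10 × 156.66 / 0.333975 = 15.666 / 0.333975 ≈ 46.9.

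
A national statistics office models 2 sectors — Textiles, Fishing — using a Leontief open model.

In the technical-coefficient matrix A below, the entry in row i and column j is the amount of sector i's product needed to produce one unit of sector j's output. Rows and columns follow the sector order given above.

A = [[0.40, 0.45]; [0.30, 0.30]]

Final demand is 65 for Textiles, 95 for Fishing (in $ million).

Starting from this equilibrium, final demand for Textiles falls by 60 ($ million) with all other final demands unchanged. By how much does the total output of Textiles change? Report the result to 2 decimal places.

I − A =
  [   0.60    -0.45]
  [  -0.30     0.70]
det(I−A) = (0.60)(0.70) − (-0.45)(-0.30) = 0.2850
adj(I−A) = [[0.70, 0.45], [0.30, 0.60]]
(I − A)⁻¹ = adj(I−A) / det(I−A) ≈
  [   2.4561     1.5789]
  [   1.0526     2.1053]
Δx = (I − A)⁻¹ Δd with Δd having -60 in the Textiles component and 0 elsewhere.
So Δx_1 = L_11 · (-60), where L_11 = adj(I−A)_11 / det(I−A) = 0.70 / 0.2850.
Δx_1 = 0.70 × (-60) / 0.2850 = -42.00 / 0.2850 ≈ -147.37.

Δx_1 = -147.37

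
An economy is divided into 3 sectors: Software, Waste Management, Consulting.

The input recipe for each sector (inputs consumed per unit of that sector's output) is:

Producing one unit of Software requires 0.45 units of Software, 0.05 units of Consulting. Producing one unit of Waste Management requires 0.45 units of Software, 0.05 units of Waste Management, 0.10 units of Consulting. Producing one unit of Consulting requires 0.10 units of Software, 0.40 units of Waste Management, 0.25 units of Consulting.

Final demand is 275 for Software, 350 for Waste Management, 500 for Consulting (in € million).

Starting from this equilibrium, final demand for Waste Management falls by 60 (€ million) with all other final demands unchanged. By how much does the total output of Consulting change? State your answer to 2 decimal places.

I − A =
  [   0.55    -0.45    -0.10]
  [   0.00     0.95    -0.40]
  [  -0.05    -0.10     0.75]
Cofactors of I−A, C_ij = (−1)^(i+j)·(minor ij) (rows/columns in the sector order above):
  C_11 = (0.95)(0.75) − (-0.40)(-0.10) = 0.6725
  C_12 = −[(0.00)(0.75) − (-0.40)(-0.05)] = 0.0200
  C_13 = (0.00)(-0.10) − (0.95)(-0.05) = 0.0475
  C_21 = −[(-0.45)(0.75) − (-0.10)(-0.10)] = 0.3475
  C_22 = (0.55)(0.75) − (-0.10)(-0.05) = 0.4075
  C_23 = −[(0.55)(-0.10) − (-0.45)(-0.05)] = 0.0775
  C_31 = (-0.45)(-0.40) − (-0.10)(0.95) = 0.2750
  C_32 = −[(0.55)(-0.40) − (-0.10)(0.00)] = 0.2200
  C_33 = (0.55)(0.95) − (-0.45)(0.00) = 0.5225
det(I−A) = Σ_j (I−A)_1j·C_1j = (0.55)(0.6725) + (-0.45)(0.0200) + (-0.10)(0.0475) = 0.356125
adj(I−A) = Cᵀ =
  [ 0.6725   0.3475   0.2750]
  [ 0.0200   0.4075   0.2200]
  [ 0.0475   0.0775   0.5225]
(I − A)⁻¹ = adj(I−A) / det(I−A) ≈
  [   1.8884     0.9758     0.7722]
  [   0.0562     1.1443     0.6178]
  [   0.1334     0.2176     1.4672]
Δx = (I − A)⁻¹ Δd with Δd having -60 in the Waste Management component and 0 elsewhere.
So Δx_C = L_CW · (-60), where L_CW = adj(I−A)_CW / det(I−A) = 0.0775 / 0.356125.
Δx_C = 0.0775 × (-60) / 0.356125 = -4.65 / 0.356125 ≈ -13.06.

Δx_C = -13.06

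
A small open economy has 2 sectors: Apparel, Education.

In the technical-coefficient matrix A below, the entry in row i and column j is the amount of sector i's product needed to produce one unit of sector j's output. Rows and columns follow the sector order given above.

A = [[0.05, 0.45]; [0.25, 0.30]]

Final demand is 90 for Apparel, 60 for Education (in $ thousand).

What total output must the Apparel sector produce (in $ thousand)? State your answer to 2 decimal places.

x_A = 162.90

I − A =
  [   0.95    -0.45]
  [  -0.25     0.70]
det(I−A) = (0.95)(0.70) − (-0.45)(-0.25) = 0.5525
adj(I−A) = [[0.70, 0.45], [0.25, 0.95]]
(I − A)⁻¹ = adj(I−A) / det(I−A) ≈
  [   1.2670     0.8145]
  [   0.4525     1.7195]
x = (I − A)⁻¹ d = adj(I−A)·d / det(I−A), with det(I−A) = 0.5525:
  x_A = (0.70·90 + 0.45·60) / 0.5525 = 90.00 / 0.5525 ≈ 162.90
  x_E = (0.25·90 + 0.95·60) / 0.5525 = 79.50 / 0.5525 ≈ 143.89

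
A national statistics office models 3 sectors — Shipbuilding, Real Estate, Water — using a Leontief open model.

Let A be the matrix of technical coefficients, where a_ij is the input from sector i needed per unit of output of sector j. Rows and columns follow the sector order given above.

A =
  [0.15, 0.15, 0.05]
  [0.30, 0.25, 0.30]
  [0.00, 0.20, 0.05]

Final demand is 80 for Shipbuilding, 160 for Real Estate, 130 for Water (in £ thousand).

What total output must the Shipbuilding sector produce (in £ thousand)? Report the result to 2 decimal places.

x_S = 171.60

I − A =
  [   0.85    -0.15    -0.05]
  [  -0.30     0.75    -0.30]
  [   0.00    -0.20     0.95]
Cofactors of I−A, C_ij = (−1)^(i+j)·(minor ij) (rows/columns in the sector order above):
  C_11 = (0.75)(0.95) − (-0.30)(-0.20) = 0.6525
  C_12 = −[(-0.30)(0.95) − (-0.30)(0.00)] = 0.2850
  C_13 = (-0.30)(-0.20) − (0.75)(0.00) = 0.0600
  C_21 = −[(-0.15)(0.95) − (-0.05)(-0.20)] = 0.1525
  C_22 = (0.85)(0.95) − (-0.05)(0.00) = 0.8075
  C_23 = −[(0.85)(-0.20) − (-0.15)(0.00)] = 0.1700
  C_31 = (-0.15)(-0.30) − (-0.05)(0.75) = 0.0825
  C_32 = −[(0.85)(-0.30) − (-0.05)(-0.30)] = 0.2700
  C_33 = (0.85)(0.75) − (-0.15)(-0.30) = 0.5925
det(I−A) = Σ_j (I−A)_1j·C_1j = (0.85)(0.6525) + (-0.15)(0.2850) + (-0.05)(0.0600) = 0.508875
adj(I−A) = Cᵀ =
  [ 0.6525   0.1525   0.0825]
  [ 0.2850   0.8075   0.2700]
  [ 0.0600   0.1700   0.5925]
(I − A)⁻¹ = adj(I−A) / det(I−A) ≈
  [   1.2822     0.2997     0.1621]
  [   0.5601     1.5868     0.5306]
  [   0.1179     0.3341     1.1643]
x = (I − A)⁻¹ d = adj(I−A)·d / det(I−A), with det(I−A) = 0.508875:
  x_S = (0.6525·80 + 0.1525·160 + 0.0825·130) / 0.508875 = 87.325 / 0.508875 ≈ 171.60
  x_R = (0.2850·80 + 0.8075·160 + 0.2700·130) / 0.508875 = 187.10 / 0.508875 ≈ 367.67
  x_W = (0.0600·80 + 0.1700·160 + 0.5925·130) / 0.508875 = 109.025 / 0.508875 ≈ 214.25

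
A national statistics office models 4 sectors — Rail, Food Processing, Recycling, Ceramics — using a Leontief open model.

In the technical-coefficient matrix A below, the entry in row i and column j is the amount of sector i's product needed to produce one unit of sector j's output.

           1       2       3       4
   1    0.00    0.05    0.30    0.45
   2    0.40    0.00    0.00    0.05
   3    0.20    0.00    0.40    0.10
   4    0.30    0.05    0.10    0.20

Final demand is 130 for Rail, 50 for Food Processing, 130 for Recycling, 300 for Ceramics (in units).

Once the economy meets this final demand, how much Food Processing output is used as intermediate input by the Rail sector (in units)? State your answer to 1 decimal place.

I − A =
  [   1.00    -0.05    -0.30    -0.45]
  [  -0.40     1.00     0.00    -0.05]
  [  -0.20     0.00     0.60    -0.10]
  [  -0.30    -0.05    -0.10     0.80]
Compute the cofactors C_ij = (−1)^(i+j)·(3×3 minor ij) of I−A; the adjugate is their transpose:
adj(I−A) = Cᵀ =
  [ 0.46850   0.03850   0.28450   0.30150]
  [ 0.19800   0.32300   0.12350   0.14700]
  [ 0.19150   0.01900   0.63675   0.18850]
  [ 0.21200   0.03700   0.19400   0.52800]
det(I−A) = Σ_j (I−A)_1j·C_1j = (1.00)(0.46850) + (-0.05)(0.19800) + (-0.30)(0.19150) + (-0.45)(0.21200) = 0.30575
(I − A)⁻¹ = adj(I−A) / det(I−A) ≈
  [   1.5323     0.1259     0.9305     0.9861]
  [   0.6476     1.0564     0.4039     0.4808]
  [   0.6263     0.0621     2.0826     0.6165]
  [   0.6934     0.1210     0.6345     1.7269]
First solve x = (I − A)⁻¹ d = adj(I−A)·d / det(I−A); in particular x_1 = (0.46850·130 + 0.03850·50 + 0.28450·130 + 0.30150·300) / 0.30575 = 190.265 / 0.30575 ≈ 622.289.
Intermediate flow from 2 to 1: z_21 = a_21 · x_1 = 0.40 × 190.265 / 0.30575 = 76.106 / 0.30575 ≈ 248.9.

z_21 = 248.9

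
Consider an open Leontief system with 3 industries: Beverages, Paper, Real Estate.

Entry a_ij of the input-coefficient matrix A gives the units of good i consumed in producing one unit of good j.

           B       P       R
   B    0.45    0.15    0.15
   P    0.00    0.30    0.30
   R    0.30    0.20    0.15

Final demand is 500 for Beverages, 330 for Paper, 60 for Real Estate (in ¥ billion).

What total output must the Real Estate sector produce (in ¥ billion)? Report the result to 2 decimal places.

x_R = 719.16

I − A =
  [   0.55    -0.15    -0.15]
  [   0.00     0.70    -0.30]
  [  -0.30    -0.20     0.85]
Cofactors of I−A, C_ij = (−1)^(i+j)·(minor ij) (rows/columns in the sector order above):
  C_11 = (0.70)(0.85) − (-0.30)(-0.20) = 0.5350
  C_12 = −[(0.00)(0.85) − (-0.30)(-0.30)] = 0.0900
  C_13 = (0.00)(-0.20) − (0.70)(-0.30) = 0.2100
  C_21 = −[(-0.15)(0.85) − (-0.15)(-0.20)] = 0.1575
  C_22 = (0.55)(0.85) − (-0.15)(-0.30) = 0.4225
  C_23 = −[(0.55)(-0.20) − (-0.15)(-0.30)] = 0.1550
  C_31 = (-0.15)(-0.30) − (-0.15)(0.70) = 0.1500
  C_32 = −[(0.55)(-0.30) − (-0.15)(0.00)] = 0.1650
  C_33 = (0.55)(0.70) − (-0.15)(0.00) = 0.3850
det(I−A) = Σ_j (I−A)_1j·C_1j = (0.55)(0.5350) + (-0.15)(0.0900) + (-0.15)(0.2100) = 0.24925
adj(I−A) = Cᵀ =
  [ 0.5350   0.1575   0.1500]
  [ 0.0900   0.4225   0.1650]
  [ 0.2100   0.1550   0.3850]
(I − A)⁻¹ = adj(I−A) / det(I−A) ≈
  [   2.1464     0.6319     0.6018]
  [   0.3611     1.6951     0.6620]
  [   0.8425     0.6219     1.5446]
x = (I − A)⁻¹ d = adj(I−A)·d / det(I−A), with det(I−A) = 0.24925:
  x_B = (0.5350·500 + 0.1575·330 + 0.1500·60) / 0.24925 = 328.475 / 0.24925 ≈ 1317.85
  x_P = (0.0900·500 + 0.4225·330 + 0.1650·60) / 0.24925 = 194.325 / 0.24925 ≈ 779.64
  x_R = (0.2100·500 + 0.1550·330 + 0.3850·60) / 0.24925 = 179.25 / 0.24925 ≈ 719.16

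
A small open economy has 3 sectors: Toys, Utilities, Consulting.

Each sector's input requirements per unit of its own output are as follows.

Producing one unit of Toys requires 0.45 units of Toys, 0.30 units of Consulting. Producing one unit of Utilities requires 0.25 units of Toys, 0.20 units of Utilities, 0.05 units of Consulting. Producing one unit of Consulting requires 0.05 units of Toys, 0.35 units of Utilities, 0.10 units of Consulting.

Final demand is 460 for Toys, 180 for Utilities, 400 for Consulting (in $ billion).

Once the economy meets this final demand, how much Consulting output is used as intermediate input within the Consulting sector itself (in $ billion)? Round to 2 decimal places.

z_33 = 87.57

I − A =
  [   0.55    -0.25    -0.05]
  [   0.00     0.80    -0.35]
  [  -0.30    -0.05     0.90]
Cofactors of I−A, C_ij = (−1)^(i+j)·(minor ij) (rows/columns in the sector order above):
  C_11 = (0.80)(0.90) − (-0.35)(-0.05) = 0.7025
  C_12 = −[(0.00)(0.90) − (-0.35)(-0.30)] = 0.1050
  C_13 = (0.00)(-0.05) − (0.80)(-0.30) = 0.2400
  C_21 = −[(-0.25)(0.90) − (-0.05)(-0.05)] = 0.2275
  C_22 = (0.55)(0.90) − (-0.05)(-0.30) = 0.4800
  C_23 = −[(0.55)(-0.05) − (-0.25)(-0.30)] = 0.1025
  C_31 = (-0.25)(-0.35) − (-0.05)(0.80) = 0.1275
  C_32 = −[(0.55)(-0.35) − (-0.05)(0.00)] = 0.1925
  C_33 = (0.55)(0.80) − (-0.25)(0.00) = 0.4400
det(I−A) = Σ_j (I−A)_1j·C_1j = (0.55)(0.7025) + (-0.25)(0.1050) + (-0.05)(0.2400) = 0.348125
adj(I−A) = Cᵀ =
  [ 0.7025   0.2275   0.1275]
  [ 0.1050   0.4800   0.1925]
  [ 0.2400   0.1025   0.4400]
(I − A)⁻¹ = adj(I−A) / det(I−A) ≈
  [   2.0180     0.6535     0.3662]
  [   0.3016     1.3788     0.5530]
  [   0.6894     0.2944     1.2639]
First solve x = (I − A)⁻¹ d = adj(I−A)·d / det(I−A); in particular x_3 = (0.2400·460 + 0.1025·180 + 0.4400·400) / 0.348125 = 304.85 / 0.348125 ≈ 875.6912.
Intermediate flow from 3 to 3: z_33 = a_33 · x_3 = 0.10 × 304.85 / 0.348125 = 30.485 / 0.348125 ≈ 87.57.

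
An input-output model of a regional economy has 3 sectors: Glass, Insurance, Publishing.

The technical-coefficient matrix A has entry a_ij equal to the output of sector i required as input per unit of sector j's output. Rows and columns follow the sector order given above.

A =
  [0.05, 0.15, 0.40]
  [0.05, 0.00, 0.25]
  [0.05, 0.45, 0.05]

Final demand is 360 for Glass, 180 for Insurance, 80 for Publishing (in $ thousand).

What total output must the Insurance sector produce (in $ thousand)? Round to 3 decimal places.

I − A =
  [   0.95    -0.15    -0.40]
  [  -0.05     1.00    -0.25]
  [  -0.05    -0.45     0.95]
Cofactors of I−A, C_ij = (−1)^(i+j)·(minor ij) (rows/columns in the sector order above):
  C_11 = (1.00)(0.95) − (-0.25)(-0.45) = 0.8375
  C_12 = −[(-0.05)(0.95) − (-0.25)(-0.05)] = 0.0600
  C_13 = (-0.05)(-0.45) − (1.00)(-0.05) = 0.0725
  C_21 = −[(-0.15)(0.95) − (-0.40)(-0.45)] = 0.3225
  C_22 = (0.95)(0.95) − (-0.40)(-0.05) = 0.8825
  C_23 = −[(0.95)(-0.45) − (-0.15)(-0.05)] = 0.4350
  C_31 = (-0.15)(-0.25) − (-0.40)(1.00) = 0.4375
  C_32 = −[(0.95)(-0.25) − (-0.40)(-0.05)] = 0.2575
  C_33 = (0.95)(1.00) − (-0.15)(-0.05) = 0.9425
det(I−A) = Σ_j (I−A)_1j·C_1j = (0.95)(0.8375) + (-0.15)(0.0600) + (-0.40)(0.0725) = 0.757625
adj(I−A) = Cᵀ =
  [ 0.8375   0.3225   0.4375]
  [ 0.0600   0.8825   0.2575]
  [ 0.0725   0.4350   0.9425]
(I − A)⁻¹ = adj(I−A) / det(I−A) ≈
  [   1.1054     0.4257     0.5775]
  [   0.0792     1.1648     0.3399]
  [   0.0957     0.5742     1.2440]
x = (I − A)⁻¹ d = adj(I−A)·d / det(I−A), with det(I−A) = 0.757625:
  x_1 = (0.8375·360 + 0.3225·180 + 0.4375·80) / 0.757625 = 394.55 / 0.757625 ≈ 520.772
  x_2 = (0.0600·360 + 0.8825·180 + 0.2575·80) / 0.757625 = 201.05 / 0.757625 ≈ 265.369
  x_3 = (0.0725·360 + 0.4350·180 + 0.9425·80) / 0.757625 = 179.80 / 0.757625 ≈ 237.321

x_2 = 265.369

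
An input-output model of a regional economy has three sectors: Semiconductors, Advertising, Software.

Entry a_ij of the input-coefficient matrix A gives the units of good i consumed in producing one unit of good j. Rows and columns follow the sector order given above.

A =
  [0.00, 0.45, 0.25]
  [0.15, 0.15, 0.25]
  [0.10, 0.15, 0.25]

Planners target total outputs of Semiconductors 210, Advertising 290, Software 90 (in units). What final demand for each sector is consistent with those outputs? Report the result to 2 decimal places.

d_1 = 57.00, d_2 = 192.50, d_3 = 3.00

I − A =
  [   1.00    -0.45    -0.25]
  [  -0.15     0.85    -0.25]
  [  -0.10    -0.15     0.75]
d = (I − A) x:
  d_1 = (+1.00)·210 + (-0.45)·290 + (-0.25)·90 = 57.00
  d_2 = (-0.15)·210 + (+0.85)·290 + (-0.25)·90 = 192.50
  d_3 = (-0.10)·210 + (-0.15)·290 + (+0.75)·90 = 3.00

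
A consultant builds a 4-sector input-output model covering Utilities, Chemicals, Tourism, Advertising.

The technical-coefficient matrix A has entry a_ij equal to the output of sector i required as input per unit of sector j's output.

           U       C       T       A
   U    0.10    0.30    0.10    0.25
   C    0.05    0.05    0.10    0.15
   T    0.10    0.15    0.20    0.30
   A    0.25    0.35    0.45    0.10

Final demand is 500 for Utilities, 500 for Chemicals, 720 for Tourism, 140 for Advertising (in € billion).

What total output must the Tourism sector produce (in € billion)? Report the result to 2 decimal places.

I − A =
  [   0.90    -0.30    -0.10    -0.25]
  [  -0.05     0.95    -0.10    -0.15]
  [  -0.10    -0.15     0.80    -0.30]
  [  -0.25    -0.35    -0.45     0.90]
Compute the cofactors C_ij = (−1)^(i+j)·(3×3 minor ij) of I−A; the adjugate is their transpose:
adj(I−A) = Cᵀ =
  [ 0.479625   0.286375   0.243125   0.262000]
  [ 0.082500   0.448750   0.149375   0.147500]
  [ 0.169125   0.264875   0.633750   0.302375]
  [ 0.249875   0.386500   0.442500   0.645250]
det(I−A) = Σ_j (I−A)_1j·C_1j = (0.90)(0.479625) + (-0.30)(0.082500) + (-0.10)(0.169125) + (-0.25)(0.249875) = 0.32753125
(I − A)⁻¹ = adj(I−A) / det(I−A) ≈
  [   1.4644     0.8743     0.7423     0.7999]
  [   0.2519     1.3701     0.4561     0.4503]
  [   0.5164     0.8087     1.9349     0.9232]
  [   0.7629     1.1800     1.3510     1.9700]
x = (I − A)⁻¹ d = adj(I−A)·d / det(I−A), with det(I−A) = 0.32753125:
  x_U = (0.479625·500 + 0.286375·500 + 0.243125·720 + 0.262000·140) / 0.32753125 = 594.73 / 0.32753125 ≈ 1815.80
  x_C = (0.082500·500 + 0.448750·500 + 0.149375·720 + 0.147500·140) / 0.32753125 = 393.825 / 0.32753125 ≈ 1202.40
  x_T = (0.169125·500 + 0.264875·500 + 0.633750·720 + 0.302375·140) / 0.32753125 = 715.6325 / 0.32753125 ≈ 2184.93
  x_A = (0.249875·500 + 0.386500·500 + 0.442500·720 + 0.645250·140) / 0.32753125 = 727.1225 / 0.32753125 ≈ 2220.01

x_T = 2184.93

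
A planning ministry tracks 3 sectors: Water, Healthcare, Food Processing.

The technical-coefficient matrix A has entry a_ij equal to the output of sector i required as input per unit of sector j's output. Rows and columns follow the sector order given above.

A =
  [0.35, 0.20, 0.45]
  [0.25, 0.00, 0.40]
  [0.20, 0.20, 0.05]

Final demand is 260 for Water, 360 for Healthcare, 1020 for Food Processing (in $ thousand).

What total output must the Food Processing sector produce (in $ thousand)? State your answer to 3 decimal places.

x_3 = 1895.250

I − A =
  [   0.65    -0.20    -0.45]
  [  -0.25     1.00    -0.40]
  [  -0.20    -0.20     0.95]
Cofactors of I−A, C_ij = (−1)^(i+j)·(minor ij) (rows/columns in the sector order above):
  C_11 = (1.00)(0.95) − (-0.40)(-0.20) = 0.8700
  C_12 = −[(-0.25)(0.95) − (-0.40)(-0.20)] = 0.3175
  C_13 = (-0.25)(-0.20) − (1.00)(-0.20) = 0.2500
  C_21 = −[(-0.20)(0.95) − (-0.45)(-0.20)] = 0.2800
  C_22 = (0.65)(0.95) − (-0.45)(-0.20) = 0.5275
  C_23 = −[(0.65)(-0.20) − (-0.20)(-0.20)] = 0.1700
  C_31 = (-0.20)(-0.40) − (-0.45)(1.00) = 0.5300
  C_32 = −[(0.65)(-0.40) − (-0.45)(-0.25)] = 0.3725
  C_33 = (0.65)(1.00) − (-0.20)(-0.25) = 0.6000
det(I−A) = Σ_j (I−A)_1j·C_1j = (0.65)(0.8700) + (-0.20)(0.3175) + (-0.45)(0.2500) = 0.3895
adj(I−A) = Cᵀ =
  [ 0.8700   0.2800   0.5300]
  [ 0.3175   0.5275   0.3725]
  [ 0.2500   0.1700   0.6000]
(I − A)⁻¹ = adj(I−A) / det(I−A) ≈
  [   2.2336     0.7189     1.3607]
  [   0.8151     1.3543     0.9564]
  [   0.6418     0.4365     1.5404]
x = (I − A)⁻¹ d = adj(I−A)·d / det(I−A), with det(I−A) = 0.3895:
  x_1 = (0.8700·260 + 0.2800·360 + 0.5300·1020) / 0.3895 = 867.60 / 0.3895 ≈ 2227.471
  x_2 = (0.3175·260 + 0.5275·360 + 0.3725·1020) / 0.3895 = 652.40 / 0.3895 ≈ 1674.968
  x_3 = (0.2500·260 + 0.1700·360 + 0.6000·1020) / 0.3895 = 738.20 / 0.3895 ≈ 1895.250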